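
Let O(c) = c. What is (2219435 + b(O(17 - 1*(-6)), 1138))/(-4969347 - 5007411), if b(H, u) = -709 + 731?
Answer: -739819/3325586 ≈ -0.22246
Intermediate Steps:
b(H, u) = 22
(2219435 + b(O(17 - 1*(-6)), 1138))/(-4969347 - 5007411) = (2219435 + 22)/(-4969347 - 5007411) = 2219457/(-9976758) = 2219457*(-1/9976758) = -739819/3325586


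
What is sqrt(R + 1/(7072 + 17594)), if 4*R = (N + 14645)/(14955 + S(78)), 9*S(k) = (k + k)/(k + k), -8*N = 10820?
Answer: sqrt(2449616083185303186)/3319944936 ≈ 0.47143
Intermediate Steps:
N = -2705/2 (N = -1/8*10820 = -2705/2 ≈ -1352.5)
S(k) = 1/9 (S(k) = ((k + k)/(k + k))/9 = ((2*k)/((2*k)))/9 = ((2*k)*(1/(2*k)))/9 = (1/9)*1 = 1/9)
R = 239265/1076768 (R = ((-2705/2 + 14645)/(14955 + 1/9))/4 = (26585/(2*(134596/9)))/4 = ((26585/2)*(9/134596))/4 = (1/4)*(239265/269192) = 239265/1076768 ≈ 0.22221)
sqrt(R + 1/(7072 + 17594)) = sqrt(239265/1076768 + 1/(7072 + 17594)) = sqrt(239265/1076768 + 1/24666) = sqrt(2951393629/13279779744) = sqrt(2449616083185303186)/3319944936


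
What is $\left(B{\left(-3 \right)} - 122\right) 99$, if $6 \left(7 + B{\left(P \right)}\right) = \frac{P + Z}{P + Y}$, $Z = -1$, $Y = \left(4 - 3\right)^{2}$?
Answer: $-12738$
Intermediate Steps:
$Y = 1$ ($Y = \left(4 - 3\right)^{2} = 1^{2} = 1$)
$B{\left(P \right)} = -7 + \frac{-1 + P}{6 \left(1 + P\right)}$ ($B{\left(P \right)} = -7 + \frac{\left(P - 1\right) \frac{1}{P + 1}}{6} = -7 + \frac{\left(-1 + P\right) \frac{1}{1 + P}}{6} = -7 + \frac{\frac{1}{1 + P} \left(-1 + P\right)}{6} = -7 + \frac{-1 + P}{6 \left(1 + P\right)}$)
$\left(B{\left(-3 \right)} - 122\right) 99 = \left(\frac{-43 - -123}{6 \left(1 - 3\right)} - 122\right) 99 = \left(\frac{-43 + 123}{6 \left(-2\right)} - 122\right) 99 = \left(\frac{1}{6} \left(- \frac{1}{2}\right) 80 - 122\right) 99 = \left(- \frac{20}{3} - 122\right) 99 = \left(- \frac{386}{3}\right) 99 = -12738$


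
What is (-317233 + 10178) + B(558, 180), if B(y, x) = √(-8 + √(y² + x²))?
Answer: -307055 + √(-8 + 18*√1061) ≈ -3.0703e+5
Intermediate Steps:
B(y, x) = √(-8 + √(x² + y²))
(-317233 + 10178) + B(558, 180) = (-317233 + 10178) + √(-8 + √(180² + 558²)) = -307055 + √(-8 + √(32400 + 311364)) = -307055 + √(-8 + √343764) = -307055 + √(-8 + 18*√1061)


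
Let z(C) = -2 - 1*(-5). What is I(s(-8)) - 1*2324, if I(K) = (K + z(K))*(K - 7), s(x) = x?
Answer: -2249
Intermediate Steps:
z(C) = 3 (z(C) = -2 + 5 = 3)
I(K) = (-7 + K)*(3 + K) (I(K) = (K + 3)*(K - 7) = (3 + K)*(-7 + K) = (-7 + K)*(3 + K))
I(s(-8)) - 1*2324 = (-21 + (-8)² - 4*(-8)) - 1*2324 = (-21 + 64 + 32) - 2324 = 75 - 2324 = -2249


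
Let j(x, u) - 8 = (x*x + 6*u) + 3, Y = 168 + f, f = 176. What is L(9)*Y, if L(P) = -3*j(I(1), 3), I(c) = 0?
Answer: -29928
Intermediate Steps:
Y = 344 (Y = 168 + 176 = 344)
j(x, u) = 11 + x² + 6*u (j(x, u) = 8 + ((x*x + 6*u) + 3) = 8 + ((x² + 6*u) + 3) = 8 + (3 + x² + 6*u) = 11 + x² + 6*u)
L(P) = -87 (L(P) = -3*(11 + 0² + 6*3) = -3*(11 + 0 + 18) = -3*29 = -87)
L(9)*Y = -87*344 = -29928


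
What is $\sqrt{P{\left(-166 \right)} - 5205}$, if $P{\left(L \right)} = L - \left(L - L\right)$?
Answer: $i \sqrt{5371} \approx 73.287 i$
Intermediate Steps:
$P{\left(L \right)} = L$ ($P{\left(L \right)} = L - 0 = L + 0 = L$)
$\sqrt{P{\left(-166 \right)} - 5205} = \sqrt{-166 - 5205} = \sqrt{-5371} = i \sqrt{5371}$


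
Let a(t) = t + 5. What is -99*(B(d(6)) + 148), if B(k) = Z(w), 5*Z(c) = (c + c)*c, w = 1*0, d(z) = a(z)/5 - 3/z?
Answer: -14652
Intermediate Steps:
a(t) = 5 + t
d(z) = 1 - 3/z + z/5 (d(z) = (5 + z)/5 - 3/z = (5 + z)*(⅕) - 3/z = (1 + z/5) - 3/z = 1 - 3/z + z/5)
w = 0
Z(c) = 2*c²/5 (Z(c) = ((c + c)*c)/5 = ((2*c)*c)/5 = (2*c²)/5 = 2*c²/5)
B(k) = 0 (B(k) = (⅖)*0² = (⅖)*0 = 0)
-99*(B(d(6)) + 148) = -99*(0 + 148) = -99*148 = -14652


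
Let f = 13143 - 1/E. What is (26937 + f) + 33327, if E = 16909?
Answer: 1241238962/16909 ≈ 73407.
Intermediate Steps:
f = 222234986/16909 (f = 13143 - 1/16909 = 222234986/16909 ≈ 13143.)
(26937 + f) + 33327 = (26937 + 222234986/16909) + 33327 = 677712719/16909 + 33327 = 1241238962/16909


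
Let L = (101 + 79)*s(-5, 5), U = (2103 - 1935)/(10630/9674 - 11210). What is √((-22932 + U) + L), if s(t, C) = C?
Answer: 2*I*√1798995068958878530/18072485 ≈ 148.43*I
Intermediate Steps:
U = -270872/18072485 (U = 168/(10630*(1/9674) - 11210) = 168/(5315/4837 - 11210) = 168/(-54217455/4837) = 168*(-4837/54217455) = -270872/18072485 ≈ -0.014988)
L = 900 (L = (101 + 79)*5 = 180*5 = 900)
√((-22932 + U) + L) = √((-22932 - 270872/18072485) + 900) = √(-414438496892/18072485 + 900) = √(-398173260392/18072485) = 2*I*√1798995068958878530/18072485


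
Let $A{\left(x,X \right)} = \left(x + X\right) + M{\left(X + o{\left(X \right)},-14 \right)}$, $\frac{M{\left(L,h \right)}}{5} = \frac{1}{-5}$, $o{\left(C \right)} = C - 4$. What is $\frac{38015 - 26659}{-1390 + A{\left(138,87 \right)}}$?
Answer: $- \frac{5678}{583} \approx -9.7393$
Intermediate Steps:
$o{\left(C \right)} = -4 + C$
$M{\left(L,h \right)} = -1$ ($M{\left(L,h \right)} = \frac{5}{-5} = 5 \left(- \frac{1}{5}\right) = -1$)
$A{\left(x,X \right)} = -1 + X + x$ ($A{\left(x,X \right)} = \left(x + X\right) - 1 = \left(X + x\right) - 1 = -1 + X + x$)
$\frac{38015 - 26659}{-1390 + A{\left(138,87 \right)}} = \frac{38015 - 26659}{-1390 + \left(-1 + 87 + 138\right)} = \frac{11356}{-1390 + 224} = \frac{11356}{-1166} = 11356 \left(- \frac{1}{1166}\right) = - \frac{5678}{583}$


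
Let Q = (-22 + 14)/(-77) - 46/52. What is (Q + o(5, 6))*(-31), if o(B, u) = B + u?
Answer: -634229/2002 ≈ -316.80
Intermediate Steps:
Q = -1563/2002 (Q = -8*(-1/77) - 46*1/52 = 8/77 - 23/26 = -1563/2002 ≈ -0.78072)
(Q + o(5, 6))*(-31) = (-1563/2002 + (5 + 6))*(-31) = (-1563/2002 + 11)*(-31) = (20459/2002)*(-31) = -634229/2002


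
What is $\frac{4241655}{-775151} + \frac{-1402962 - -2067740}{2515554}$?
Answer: $- \frac{5077404435196}{974967099327} \approx -5.2078$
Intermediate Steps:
$\frac{4241655}{-775151} + \frac{-1402962 - -2067740}{2515554} = 4241655 \left(- \frac{1}{775151}\right) + \left(-1402962 + 2067740\right) \frac{1}{2515554} = - \frac{4241655}{775151} + 664778 \cdot \frac{1}{2515554} = - \frac{4241655}{775151} + \frac{332389}{1257777} = - \frac{5077404435196}{974967099327}$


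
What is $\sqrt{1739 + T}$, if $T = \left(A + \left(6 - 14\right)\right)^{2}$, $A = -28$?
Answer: $\sqrt{3035} \approx 55.091$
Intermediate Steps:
$T = 1296$ ($T = \left(-28 + \left(6 - 14\right)\right)^{2} = \left(-28 - 8\right)^{2} = \left(-36\right)^{2} = 1296$)
$\sqrt{1739 + T} = \sqrt{1739 + 1296} = \sqrt{3035}$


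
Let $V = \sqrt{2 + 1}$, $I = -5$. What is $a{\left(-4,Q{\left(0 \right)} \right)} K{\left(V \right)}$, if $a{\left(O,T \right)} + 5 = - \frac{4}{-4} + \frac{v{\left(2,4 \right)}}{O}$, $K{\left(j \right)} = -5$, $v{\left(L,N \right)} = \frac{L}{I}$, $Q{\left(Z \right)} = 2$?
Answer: $\frac{39}{2} \approx 19.5$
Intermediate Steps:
$v{\left(L,N \right)} = - \frac{L}{5}$ ($v{\left(L,N \right)} = \frac{L}{-5} = L \left(- \frac{1}{5}\right) = - \frac{L}{5}$)
$V = \sqrt{3} \approx 1.732$
$a{\left(O,T \right)} = -4 - \frac{2}{5 O}$ ($a{\left(O,T \right)} = -5 + \left(- \frac{4}{-4} + \frac{\left(- \frac{1}{5}\right) 2}{O}\right) = -5 - \left(-1 + \frac{2}{5 O}\right) = -5 + \left(1 - \frac{2}{5 O}\right) = -4 - \frac{2}{5 O}$)
$a{\left(-4,Q{\left(0 \right)} \right)} K{\left(V \right)} = \left(-4 - \frac{2}{5 \left(-4\right)}\right) \left(-5\right) = \left(-4 - - \frac{1}{10}\right) \left(-5\right) = \left(-4 + \frac{1}{10}\right) \left(-5\right) = \left(- \frac{39}{10}\right) \left(-5\right) = \frac{39}{2}$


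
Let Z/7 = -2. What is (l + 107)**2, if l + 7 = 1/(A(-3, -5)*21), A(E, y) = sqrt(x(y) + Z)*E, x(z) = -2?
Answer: (25200 + I)**2/63504 ≈ 10000.0 + 0.79365*I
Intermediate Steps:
Z = -14 (Z = 7*(-2) = -14)
A(E, y) = 4*I*E (A(E, y) = sqrt(-2 - 14)*E = sqrt(-16)*E = (4*I)*E = 4*I*E)
l = -7 + I/252 (l = -7 + 1/((4*I*(-3))*21) = -7 + 1/(-12*I*21) = -7 + 1/(-252*I) = -7 + I/252 ≈ -7.0 + 0.0039683*I)
(l + 107)**2 = ((-7 + I/252) + 107)**2 = (100 + I/252)**2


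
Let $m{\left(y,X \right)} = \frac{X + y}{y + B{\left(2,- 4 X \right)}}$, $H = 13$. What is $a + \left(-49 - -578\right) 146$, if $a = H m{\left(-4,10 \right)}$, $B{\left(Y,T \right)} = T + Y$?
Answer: $\frac{540625}{7} \approx 77232.0$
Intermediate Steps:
$m{\left(y,X \right)} = \frac{X + y}{2 + y - 4 X}$ ($m{\left(y,X \right)} = \frac{X + y}{y - \left(-2 + 4 X\right)} = \frac{X + y}{2 + y - 4 X}$)
$a = - \frac{13}{7}$ ($a = 13 \frac{10 - 4}{2 - 4 - 40} = 13 \frac{1}{2 - 4 - 40} \cdot 6 = 13 \frac{1}{-42} \cdot 6 = 13 \left(\left(- \frac{1}{42}\right) 6\right) = 13 \left(- \frac{1}{7}\right) = - \frac{13}{7} \approx -1.8571$)
$a + \left(-49 - -578\right) 146 = - \frac{13}{7} + \left(-49 - -578\right) 146 = - \frac{13}{7} + \left(-49 + 578\right) 146 = - \frac{13}{7} + 529 \cdot 146 = - \frac{13}{7} + 77234 = \frac{540625}{7}$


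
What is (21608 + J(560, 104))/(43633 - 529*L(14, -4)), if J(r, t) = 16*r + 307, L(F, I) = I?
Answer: 30875/45749 ≈ 0.67488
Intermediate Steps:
J(r, t) = 307 + 16*r
(21608 + J(560, 104))/(43633 - 529*L(14, -4)) = (21608 + (307 + 16*560))/(43633 - 529*(-4)) = (21608 + (307 + 8960))/(43633 + 2116) = (21608 + 9267)/45749 = 30875*(1/45749) = 30875/45749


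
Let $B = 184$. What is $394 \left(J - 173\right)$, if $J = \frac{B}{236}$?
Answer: $- \frac{4003434}{59} \approx -67855.0$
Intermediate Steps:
$J = \frac{46}{59}$ ($J = \frac{184}{236} = 184 \cdot \frac{1}{236} = \frac{46}{59} \approx 0.77966$)
$394 \left(J - 173\right) = 394 \left(\frac{46}{59} - 173\right) = 394 \left(- \frac{10161}{59}\right) = - \frac{4003434}{59}$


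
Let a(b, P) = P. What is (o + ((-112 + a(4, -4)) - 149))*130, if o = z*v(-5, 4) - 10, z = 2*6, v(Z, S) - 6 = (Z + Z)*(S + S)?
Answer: -151190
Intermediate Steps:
v(Z, S) = 6 + 4*S*Z (v(Z, S) = 6 + (Z + Z)*(S + S) = 6 + (2*Z)*(2*S) = 6 + 4*S*Z)
z = 12
o = -898 (o = 12*(6 + 4*4*(-5)) - 10 = 12*(6 - 80) - 10 = 12*(-74) - 10 = -888 - 10 = -898)
(o + ((-112 + a(4, -4)) - 149))*130 = (-898 + ((-112 - 4) - 149))*130 = (-898 + (-116 - 149))*130 = (-898 - 265)*130 = -1163*130 = -151190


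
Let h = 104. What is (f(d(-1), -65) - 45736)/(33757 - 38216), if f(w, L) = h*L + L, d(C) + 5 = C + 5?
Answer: 52561/4459 ≈ 11.788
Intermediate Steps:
d(C) = C (d(C) = -5 + (C + 5) = -5 + (5 + C) = C)
f(w, L) = 105*L (f(w, L) = 104*L + L = 105*L)
(f(d(-1), -65) - 45736)/(33757 - 38216) = (105*(-65) - 45736)/(33757 - 38216) = (-6825 - 45736)/(-4459) = -52561*(-1/4459) = 52561/4459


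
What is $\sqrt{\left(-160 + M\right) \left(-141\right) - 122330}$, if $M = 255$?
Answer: $5 i \sqrt{5429} \approx 368.41 i$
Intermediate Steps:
$\sqrt{\left(-160 + M\right) \left(-141\right) - 122330} = \sqrt{\left(-160 + 255\right) \left(-141\right) - 122330} = \sqrt{95 \left(-141\right) + \left(-233446 + 111116\right)} = \sqrt{-13395 - 122330} = \sqrt{-135725} = 5 i \sqrt{5429}$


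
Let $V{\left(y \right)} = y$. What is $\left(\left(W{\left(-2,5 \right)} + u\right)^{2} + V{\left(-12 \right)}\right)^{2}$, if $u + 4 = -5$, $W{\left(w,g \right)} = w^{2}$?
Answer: $169$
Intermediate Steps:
$u = -9$ ($u = -4 - 5 = -9$)
$\left(\left(W{\left(-2,5 \right)} + u\right)^{2} + V{\left(-12 \right)}\right)^{2} = \left(\left(\left(-2\right)^{2} - 9\right)^{2} - 12\right)^{2} = \left(\left(4 - 9\right)^{2} - 12\right)^{2} = \left(\left(-5\right)^{2} - 12\right)^{2} = \left(25 - 12\right)^{2} = 13^{2} = 169$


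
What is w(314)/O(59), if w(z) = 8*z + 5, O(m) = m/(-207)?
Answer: -521019/59 ≈ -8830.8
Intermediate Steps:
O(m) = -m/207 (O(m) = m*(-1/207) = -m/207)
w(z) = 5 + 8*z
w(314)/O(59) = (5 + 8*314)/((-1/207*59)) = (5 + 2512)/(-59/207) = 2517*(-207/59) = -521019/59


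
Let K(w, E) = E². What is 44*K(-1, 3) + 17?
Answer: 413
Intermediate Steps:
44*K(-1, 3) + 17 = 44*3² + 17 = 44*9 + 17 = 396 + 17 = 413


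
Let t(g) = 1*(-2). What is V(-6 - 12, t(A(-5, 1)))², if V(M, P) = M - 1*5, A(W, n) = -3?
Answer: 529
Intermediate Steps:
t(g) = -2
V(M, P) = -5 + M (V(M, P) = M - 5 = -5 + M)
V(-6 - 12, t(A(-5, 1)))² = (-5 + (-6 - 12))² = (-5 - 18)² = (-23)² = 529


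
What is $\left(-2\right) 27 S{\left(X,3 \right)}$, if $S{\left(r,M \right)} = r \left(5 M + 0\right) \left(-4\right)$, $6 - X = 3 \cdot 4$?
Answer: $-19440$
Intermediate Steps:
$X = -6$ ($X = 6 - 3 \cdot 4 = 6 - 12 = -6$)
$S{\left(r,M \right)} = - 20 M r$ ($S{\left(r,M \right)} = r 5 M \left(-4\right) = 5 M r \left(-4\right) = - 20 M r$)
$\left(-2\right) 27 S{\left(X,3 \right)} = \left(-2\right) 27 \left(\left(-20\right) 3 \left(-6\right)\right) = \left(-54\right) 360 = -19440$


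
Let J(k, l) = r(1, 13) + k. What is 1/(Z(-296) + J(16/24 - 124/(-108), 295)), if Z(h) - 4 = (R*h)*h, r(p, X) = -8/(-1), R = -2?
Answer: -27/4730891 ≈ -5.7072e-6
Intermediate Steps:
r(p, X) = 8 (r(p, X) = -8*(-1) = 8)
Z(h) = 4 - 2*h² (Z(h) = 4 + (-2*h)*h = 4 - 2*h²)
J(k, l) = 8 + k
1/(Z(-296) + J(16/24 - 124/(-108), 295)) = 1/((4 - 2*(-296)²) + (8 + (16/24 - 124/(-108)))) = 1/((4 - 2*87616) + (8 + (16*(1/24) - 124*(-1/108)))) = 1/((4 - 175232) + (8 + (⅔ + 31/27))) = 1/(-175228 + (8 + 49/27)) = 1/(-175228 + 265/27) = 1/(-4730891/27) = -27/4730891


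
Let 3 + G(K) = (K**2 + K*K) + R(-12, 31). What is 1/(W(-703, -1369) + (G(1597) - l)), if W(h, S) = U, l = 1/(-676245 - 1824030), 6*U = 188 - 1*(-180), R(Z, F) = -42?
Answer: 2500275/12753488562776 ≈ 1.9605e-7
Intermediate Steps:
U = 184/3 (U = (188 - 1*(-180))/6 = (188 + 180)/6 = (1/6)*368 = 184/3 ≈ 61.333)
G(K) = -45 + 2*K**2 (G(K) = -3 + ((K**2 + K*K) - 42) = -3 + ((K**2 + K**2) - 42) = -3 + (2*K**2 - 42) = -3 + (-42 + 2*K**2) = -45 + 2*K**2)
l = -1/2500275 (l = 1/(-2500275) = -1/2500275 ≈ -3.9996e-7)
W(h, S) = 184/3
1/(W(-703, -1369) + (G(1597) - l)) = 1/(184/3 + ((-45 + 2*1597**2) - 1*(-1/2500275))) = 1/(184/3 + ((-45 + 2*2550409) + 1/2500275)) = 1/(184/3 + ((-45 + 5100818) + 1/2500275)) = 1/(184/3 + (5100773 + 1/2500275)) = 1/(184/3 + 12753335212576/2500275) = 1/(12753488562776/2500275) = 2500275/12753488562776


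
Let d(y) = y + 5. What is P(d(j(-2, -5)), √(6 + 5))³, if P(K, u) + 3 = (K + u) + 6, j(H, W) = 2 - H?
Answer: (12 + √11)³ ≈ 3593.3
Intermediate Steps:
d(y) = 5 + y
P(K, u) = 3 + K + u (P(K, u) = -3 + ((K + u) + 6) = -3 + (6 + K + u) = 3 + K + u)
P(d(j(-2, -5)), √(6 + 5))³ = (3 + (5 + (2 - 1*(-2))) + √(6 + 5))³ = (3 + (5 + (2 + 2)) + √11)³ = (3 + (5 + 4) + √11)³ = (3 + 9 + √11)³ = (12 + √11)³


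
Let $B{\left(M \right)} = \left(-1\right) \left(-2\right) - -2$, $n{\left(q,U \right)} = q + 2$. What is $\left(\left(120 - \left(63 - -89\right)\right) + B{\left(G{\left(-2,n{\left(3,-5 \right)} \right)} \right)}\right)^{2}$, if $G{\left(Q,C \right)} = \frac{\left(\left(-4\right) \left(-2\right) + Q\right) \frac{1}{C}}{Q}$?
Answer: $784$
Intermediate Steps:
$n{\left(q,U \right)} = 2 + q$
$G{\left(Q,C \right)} = \frac{8 + Q}{C Q}$ ($G{\left(Q,C \right)} = \frac{\left(8 + Q\right) \frac{1}{C}}{Q} = \frac{\frac{1}{C} \left(8 + Q\right)}{Q} = \frac{8 + Q}{C Q}$)
$B{\left(M \right)} = 4$ ($B{\left(M \right)} = 2 + 2 = 4$)
$\left(\left(120 - \left(63 - -89\right)\right) + B{\left(G{\left(-2,n{\left(3,-5 \right)} \right)} \right)}\right)^{2} = \left(\left(120 - \left(63 - -89\right)\right) + 4\right)^{2} = \left(\left(120 - \left(63 + 89\right)\right) + 4\right)^{2} = \left(\left(120 - 152\right) + 4\right)^{2} = \left(-32 + 4\right)^{2} = \left(-28\right)^{2} = 784$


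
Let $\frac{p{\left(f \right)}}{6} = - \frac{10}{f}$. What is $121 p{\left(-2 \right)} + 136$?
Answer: $3766$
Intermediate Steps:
$p{\left(f \right)} = - \frac{60}{f}$ ($p{\left(f \right)} = 6 \left(- \frac{10}{f}\right) = - \frac{60}{f}$)
$121 p{\left(-2 \right)} + 136 = 121 \left(- \frac{60}{-2}\right) + 136 = 121 \left(\left(-60\right) \left(- \frac{1}{2}\right)\right) + 136 = 121 \cdot 30 + 136 = 3630 + 136 = 3766$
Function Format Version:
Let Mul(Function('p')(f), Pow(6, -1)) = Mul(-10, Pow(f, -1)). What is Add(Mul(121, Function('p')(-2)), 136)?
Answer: 3766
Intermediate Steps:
Function('p')(f) = Mul(-60, Pow(f, -1)) (Function('p')(f) = Mul(6, Mul(-10, Pow(f, -1))) = Mul(-60, Pow(f, -1)))
Add(Mul(121, Function('p')(-2)), 136) = Add(Mul(121, Mul(-60, Pow(-2, -1))), 136) = Add(Mul(121, Mul(-60, Rational(-1, 2))), 136) = Add(Mul(121, 30), 136) = Add(3630, 136) = 3766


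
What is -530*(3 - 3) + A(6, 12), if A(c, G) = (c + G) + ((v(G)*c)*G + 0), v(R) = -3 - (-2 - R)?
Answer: 810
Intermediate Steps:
v(R) = -1 + R (v(R) = -3 + (2 + R) = -1 + R)
A(c, G) = G + c + G*c*(-1 + G) (A(c, G) = (c + G) + (((-1 + G)*c)*G + 0) = (G + c) + ((c*(-1 + G))*G + 0) = (G + c) + (G*c*(-1 + G) + 0) = (G + c) + G*c*(-1 + G) = G + c + G*c*(-1 + G))
-530*(3 - 3) + A(6, 12) = -530*(3 - 3) + (12 + 6 + 12*6*(-1 + 12)) = -530*0 + (12 + 6 + 12*6*11) = -106*0 + (12 + 6 + 792) = 0 + 810 = 810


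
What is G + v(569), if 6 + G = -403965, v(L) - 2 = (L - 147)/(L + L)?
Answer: -229858150/569 ≈ -4.0397e+5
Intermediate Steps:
v(L) = 2 + (-147 + L)/(2*L) (v(L) = 2 + (L - 147)/(L + L) = 2 + (-147 + L)/((2*L)) = 2 + (-147 + L)*(1/(2*L)) = 2 + (-147 + L)/(2*L))
G = -403971 (G = -6 - 403965 = -403971)
G + v(569) = -403971 + (½)*(-147 + 5*569)/569 = -403971 + (½)*(1/569)*(-147 + 2845) = -403971 + (½)*(1/569)*2698 = -403971 + 1349/569 = -229858150/569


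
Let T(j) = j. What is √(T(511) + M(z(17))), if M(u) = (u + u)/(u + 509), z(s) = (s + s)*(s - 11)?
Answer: √260067463/713 ≈ 22.618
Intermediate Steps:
z(s) = 2*s*(-11 + s) (z(s) = (2*s)*(-11 + s) = 2*s*(-11 + s))
M(u) = 2*u/(509 + u) (M(u) = (2*u)/(509 + u) = 2*u/(509 + u))
√(T(511) + M(z(17))) = √(511 + 2*(2*17*(-11 + 17))/(509 + 2*17*(-11 + 17))) = √(511 + 2*(2*17*6)/(509 + 2*17*6)) = √(511 + 2*204/(509 + 204)) = √(511 + 2*204/713) = √(511 + 2*204*(1/713)) = √(511 + 408/713) = √(364751/713) = √260067463/713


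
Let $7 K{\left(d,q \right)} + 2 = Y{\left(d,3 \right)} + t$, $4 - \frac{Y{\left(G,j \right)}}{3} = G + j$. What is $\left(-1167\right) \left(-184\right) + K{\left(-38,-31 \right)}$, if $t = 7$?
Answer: $\frac{1503218}{7} \approx 2.1475 \cdot 10^{5}$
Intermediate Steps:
$Y{\left(G,j \right)} = 12 - 3 G - 3 j$ ($Y{\left(G,j \right)} = 12 - 3 \left(G + j\right) = 12 - \left(3 G + 3 j\right) = 12 - 3 G - 3 j$)
$K{\left(d,q \right)} = \frac{8}{7} - \frac{3 d}{7}$ ($K{\left(d,q \right)} = - \frac{2}{7} + \frac{\left(12 - 3 d - 9\right) + 7}{7} = - \frac{2}{7} + \frac{\left(3 - 3 d\right) + 7}{7} = - \frac{2}{7} + \frac{10 - 3 d}{7} = - \frac{2}{7} - \left(- \frac{10}{7} + \frac{3 d}{7}\right) = \frac{8}{7} - \frac{3 d}{7}$)
$\left(-1167\right) \left(-184\right) + K{\left(-38,-31 \right)} = \left(-1167\right) \left(-184\right) + \left(\frac{8}{7} - - \frac{114}{7}\right) = 214728 + \left(\frac{8}{7} + \frac{114}{7}\right) = 214728 + \frac{122}{7} = \frac{1503218}{7}$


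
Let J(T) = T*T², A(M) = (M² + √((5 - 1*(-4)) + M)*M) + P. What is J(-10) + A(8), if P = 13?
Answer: -923 + 8*√17 ≈ -890.02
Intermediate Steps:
A(M) = 13 + M² + M*√(9 + M) (A(M) = (M² + √((5 - 1*(-4)) + M)*M) + 13 = (M² + √((5 + 4) + M)*M) + 13 = (M² + √(9 + M)*M) + 13 = (M² + M*√(9 + M)) + 13 = 13 + M² + M*√(9 + M))
J(T) = T³
J(-10) + A(8) = (-10)³ + (13 + 8² + 8*√(9 + 8)) = -1000 + (13 + 64 + 8*√17) = -1000 + (77 + 8*√17) = -923 + 8*√17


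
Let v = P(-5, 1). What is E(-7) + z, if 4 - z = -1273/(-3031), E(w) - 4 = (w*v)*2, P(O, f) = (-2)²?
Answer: -146761/3031 ≈ -48.420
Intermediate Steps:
P(O, f) = 4
v = 4
E(w) = 4 + 8*w (E(w) = 4 + (w*4)*2 = 4 + (4*w)*2 = 4 + 8*w)
z = 10851/3031 (z = 4 - (-1273)/(-3031) = 4 - (-1273)*(-1)/3031 = 4 - 1*1273/3031 = 4 - 1273/3031 = 10851/3031 ≈ 3.5800)
E(-7) + z = (4 + 8*(-7)) + 10851/3031 = (4 - 56) + 10851/3031 = -52 + 10851/3031 = -146761/3031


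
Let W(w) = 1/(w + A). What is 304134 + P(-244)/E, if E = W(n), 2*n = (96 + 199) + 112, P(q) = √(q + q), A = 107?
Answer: 304134 + 621*I*√122 ≈ 3.0413e+5 + 6859.2*I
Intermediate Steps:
P(q) = √2*√q (P(q) = √(2*q) = √2*√q)
n = 407/2 (n = ((96 + 199) + 112)/2 = (295 + 112)/2 = (½)*407 = 407/2 ≈ 203.50)
W(w) = 1/(107 + w) (W(w) = 1/(w + 107) = 1/(107 + w))
E = 2/621 (E = 1/(107 + 407/2) = 1/(621/2) = 2/621 ≈ 0.0032206)
304134 + P(-244)/E = 304134 + (√2*√(-244))/(2/621) = 304134 + (√2*(2*I*√61))*(621/2) = 304134 + (2*I*√122)*(621/2) = 304134 + 621*I*√122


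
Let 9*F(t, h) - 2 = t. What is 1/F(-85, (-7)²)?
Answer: -9/83 ≈ -0.10843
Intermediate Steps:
F(t, h) = 2/9 + t/9
1/F(-85, (-7)²) = 1/(2/9 + (⅑)*(-85)) = 1/(2/9 - 85/9) = 1/(-83/9) = -9/83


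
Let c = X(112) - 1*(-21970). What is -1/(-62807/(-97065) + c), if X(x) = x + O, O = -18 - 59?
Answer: -97065/2135978132 ≈ -4.5443e-5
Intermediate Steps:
O = -77
X(x) = -77 + x (X(x) = x - 77 = -77 + x)
c = 22005 (c = (-77 + 112) - 1*(-21970) = 35 + 21970 = 22005)
-1/(-62807/(-97065) + c) = -1/(-62807/(-97065) + 22005) = -1/(-62807*(-1/97065) + 22005) = -1/(62807/97065 + 22005) = -1/2135978132/97065 = -1*97065/2135978132 = -97065/2135978132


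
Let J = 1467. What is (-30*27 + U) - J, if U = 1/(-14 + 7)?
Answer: -15940/7 ≈ -2277.1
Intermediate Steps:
U = -⅐ (U = 1/(-7) = -⅐ ≈ -0.14286)
(-30*27 + U) - J = (-30*27 - ⅐) - 1*1467 = (-810 - ⅐) - 1467 = -5671/7 - 1467 = -15940/7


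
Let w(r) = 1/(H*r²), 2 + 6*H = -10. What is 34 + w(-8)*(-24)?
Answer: 547/16 ≈ 34.188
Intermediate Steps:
H = -2 (H = -⅓ + (⅙)*(-10) = -⅓ - 5/3 = -2)
w(r) = -1/(2*r²) (w(r) = 1/(-2*r²) = -1/(2*r²))
34 + w(-8)*(-24) = 34 - ½/(-8)²*(-24) = 34 - ½*1/64*(-24) = 34 - 1/128*(-24) = 34 + 3/16 = 547/16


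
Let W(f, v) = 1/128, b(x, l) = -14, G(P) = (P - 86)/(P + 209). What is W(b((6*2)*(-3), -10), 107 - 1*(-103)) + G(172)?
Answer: 11389/48768 ≈ 0.23353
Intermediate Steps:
G(P) = (-86 + P)/(209 + P)
W(f, v) = 1/128
W(b((6*2)*(-3), -10), 107 - 1*(-103)) + G(172) = 1/128 + (-86 + 172)/(209 + 172) = 1/128 + 86/381 = 11389/48768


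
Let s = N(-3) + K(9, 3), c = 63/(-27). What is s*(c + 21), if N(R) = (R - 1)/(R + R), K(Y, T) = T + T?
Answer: 1120/9 ≈ 124.44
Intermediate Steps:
c = -7/3 (c = 63*(-1/27) = -7/3 ≈ -2.3333)
K(Y, T) = 2*T
N(R) = (-1 + R)/(2*R) (N(R) = (-1 + R)/((2*R)) = (-1 + R)*(1/(2*R)) = (-1 + R)/(2*R))
s = 20/3 (s = (½)*(-1 - 3)/(-3) + 2*3 = (½)*(-⅓)*(-4) + 6 = ⅔ + 6 = 20/3 ≈ 6.6667)
s*(c + 21) = 20*(-7/3 + 21)/3 = (20/3)*(56/3) = 1120/9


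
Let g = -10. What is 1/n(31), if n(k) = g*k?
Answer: -1/310 ≈ -0.0032258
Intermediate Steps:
n(k) = -10*k
1/n(31) = 1/(-10*31) = 1/(-310) = -1/310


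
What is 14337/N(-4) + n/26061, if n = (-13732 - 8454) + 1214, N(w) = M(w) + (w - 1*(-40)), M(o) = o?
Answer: 53280779/119136 ≈ 447.23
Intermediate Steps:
N(w) = 40 + 2*w (N(w) = w + (w - 1*(-40)) = w + (w + 40) = w + (40 + w) = 40 + 2*w)
n = -20972 (n = -22186 + 1214 = -20972)
14337/N(-4) + n/26061 = 14337/(40 + 2*(-4)) - 20972/26061 = 14337/(40 - 8) - 20972*1/26061 = 14337/32 - 2996/3723 = 53280779/119136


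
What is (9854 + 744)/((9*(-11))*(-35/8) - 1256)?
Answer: -84784/6583 ≈ -12.879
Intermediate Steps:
(9854 + 744)/((9*(-11))*(-35/8) - 1256) = 10598/(-(-3465)/8 - 1256) = 10598/(-99*(-35/8) - 1256) = 10598/(3465/8 - 1256) = 10598/(-6583/8) = 10598*(-8/6583) = -84784/6583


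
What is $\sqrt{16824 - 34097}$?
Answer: $i \sqrt{17273} \approx 131.43 i$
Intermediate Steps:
$\sqrt{16824 - 34097} = \sqrt{-17273} = i \sqrt{17273}$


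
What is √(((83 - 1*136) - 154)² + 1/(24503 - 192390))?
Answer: √1207743832138994/167887 ≈ 207.00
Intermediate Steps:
√(((83 - 1*136) - 154)² + 1/(24503 - 192390)) = √(((83 - 136) - 154)² + 1/(-167887)) = √((-53 - 154)² - 1/167887) = √((-207)² - 1/167887) = √(42849 - 1/167887) = √(7193790062/167887) = √1207743832138994/167887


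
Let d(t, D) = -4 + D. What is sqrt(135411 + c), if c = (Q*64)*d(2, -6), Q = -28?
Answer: sqrt(153331) ≈ 391.58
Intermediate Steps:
c = 17920 (c = (-28*64)*(-4 - 6) = -1792*(-10) = 17920)
sqrt(135411 + c) = sqrt(135411 + 17920) = sqrt(153331)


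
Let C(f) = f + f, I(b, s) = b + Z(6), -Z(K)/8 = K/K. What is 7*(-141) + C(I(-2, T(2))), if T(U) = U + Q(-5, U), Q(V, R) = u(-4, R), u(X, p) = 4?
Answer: -1007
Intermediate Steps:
Z(K) = -8 (Z(K) = -8*K/K = -8*1 = -8)
Q(V, R) = 4
T(U) = 4 + U (T(U) = U + 4 = 4 + U)
I(b, s) = -8 + b (I(b, s) = b - 8 = -8 + b)
C(f) = 2*f
7*(-141) + C(I(-2, T(2))) = 7*(-141) + 2*(-8 - 2) = -987 + 2*(-10) = -987 - 20 = -1007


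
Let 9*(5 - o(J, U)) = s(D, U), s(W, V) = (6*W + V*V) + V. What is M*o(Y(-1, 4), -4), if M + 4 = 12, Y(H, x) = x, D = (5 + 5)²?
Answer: -504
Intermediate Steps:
D = 100 (D = 10² = 100)
s(W, V) = V + V² + 6*W (s(W, V) = (6*W + V²) + V = (V² + 6*W) + V = V + V² + 6*W)
M = 8 (M = -4 + 12 = 8)
o(J, U) = -185/3 - U/9 - U²/9 (o(J, U) = 5 - (U + U² + 6*100)/9 = 5 - (U + U² + 600)/9 = 5 - (600 + U + U²)/9 = 5 + (-200/3 - U/9 - U²/9) = -185/3 - U/9 - U²/9)
M*o(Y(-1, 4), -4) = 8*(-185/3 - ⅑*(-4) - ⅑*(-4)²) = 8*(-185/3 + 4/9 - ⅑*16) = 8*(-185/3 + 4/9 - 16/9) = 8*(-63) = -504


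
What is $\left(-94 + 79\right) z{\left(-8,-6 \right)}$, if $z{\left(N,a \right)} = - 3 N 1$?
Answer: $-360$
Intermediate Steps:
$z{\left(N,a \right)} = - 3 N$
$\left(-94 + 79\right) z{\left(-8,-6 \right)} = \left(-94 + 79\right) \left(\left(-3\right) \left(-8\right)\right) = \left(-15\right) 24 = -360$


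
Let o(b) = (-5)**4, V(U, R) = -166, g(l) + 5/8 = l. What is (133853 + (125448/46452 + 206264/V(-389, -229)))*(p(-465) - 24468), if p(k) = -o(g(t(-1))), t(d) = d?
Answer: -1069154404809427/321293 ≈ -3.3277e+9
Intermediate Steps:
g(l) = -5/8 + l
o(b) = 625
p(k) = -625 (p(k) = -1*625 = -625)
(133853 + (125448/46452 + 206264/V(-389, -229)))*(p(-465) - 24468) = (133853 + (125448/46452 + 206264/(-166)))*(-625 - 24468) = (133853 + (125448*(1/46452) + 206264*(-1/166)))*(-25093) = (133853 + (10454/3871 - 103132/83))*(-25093) = (133853 - 398356290/321293)*(-25093) = (42607675639/321293)*(-25093) = -1069154404809427/321293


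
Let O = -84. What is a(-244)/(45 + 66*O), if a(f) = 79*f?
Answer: 19276/5499 ≈ 3.5054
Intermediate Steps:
a(-244)/(45 + 66*O) = (79*(-244))/(45 + 66*(-84)) = -19276/(45 - 5544) = -19276/(-5499) = -19276*(-1/5499) = 19276/5499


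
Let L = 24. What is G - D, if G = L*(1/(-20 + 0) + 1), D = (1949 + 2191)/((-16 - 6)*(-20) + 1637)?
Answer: 216078/10385 ≈ 20.807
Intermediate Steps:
D = 4140/2077 (D = 4140/(-22*(-20) + 1637) = 4140/(440 + 1637) = 4140/2077 ≈ 1.9933)
G = 114/5 (G = 24*(1/(-20 + 0) + 1) = 24*(1/(-20) + 1) = 24*(-1/20 + 1) = 24*(19/20) = 114/5 ≈ 22.800)
G - D = 114/5 - 1*4140/2077 = 114/5 - 4140/2077 = 216078/10385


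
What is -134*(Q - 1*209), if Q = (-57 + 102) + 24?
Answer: 18760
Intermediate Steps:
Q = 69 (Q = 45 + 24 = 69)
-134*(Q - 1*209) = -134*(69 - 1*209) = -134*(69 - 209) = -134*(-140) = 18760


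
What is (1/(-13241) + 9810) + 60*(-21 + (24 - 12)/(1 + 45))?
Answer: 2608609387/304543 ≈ 8565.7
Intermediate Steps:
(1/(-13241) + 9810) + 60*(-21 + (24 - 12)/(1 + 45)) = (-1/13241 + 9810) + 60*(-21 + 12/46) = 129894209/13241 + 60*(-21 + 12*(1/46)) = 129894209/13241 + 60*(-21 + 6/23) = 129894209/13241 + 60*(-477/23) = 129894209/13241 - 28620/23 = 2608609387/304543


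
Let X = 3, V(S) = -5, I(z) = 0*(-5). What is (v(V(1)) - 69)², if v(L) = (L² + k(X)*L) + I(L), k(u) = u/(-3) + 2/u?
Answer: 16129/9 ≈ 1792.1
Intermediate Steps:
I(z) = 0
k(u) = 2/u - u/3 (k(u) = u*(-⅓) + 2/u = -u/3 + 2/u = 2/u - u/3)
v(L) = L² - L/3 (v(L) = (L² + (2/3 - ⅓*3)*L) + 0 = (L² + (2*(⅓) - 1)*L) + 0 = (L² + (⅔ - 1)*L) + 0 = (L² - L/3) + 0 = L² - L/3)
(v(V(1)) - 69)² = (-5*(-⅓ - 5) - 69)² = (-5*(-16/3) - 69)² = (80/3 - 69)² = (-127/3)² = 16129/9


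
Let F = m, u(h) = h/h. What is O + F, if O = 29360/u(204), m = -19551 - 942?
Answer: 8867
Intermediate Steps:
u(h) = 1
m = -20493
O = 29360 (O = 29360/1 = 29360*1 = 29360)
F = -20493
O + F = 29360 - 20493 = 8867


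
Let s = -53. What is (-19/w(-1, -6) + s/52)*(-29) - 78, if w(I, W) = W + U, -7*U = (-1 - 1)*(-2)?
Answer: -158219/1196 ≈ -132.29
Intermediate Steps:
U = -4/7 (U = -(-1 - 1)*(-2)/7 = -(-2)*(-2)/7 = -⅐*4 = -4/7 ≈ -0.57143)
w(I, W) = -4/7 + W (w(I, W) = W - 4/7 = -4/7 + W)
(-19/w(-1, -6) + s/52)*(-29) - 78 = (-19/(-4/7 - 6) - 53/52)*(-29) - 78 = (-19/(-46/7) - 53*1/52)*(-29) - 78 = (-19*(-7/46) - 53/52)*(-29) - 78 = (133/46 - 53/52)*(-29) - 78 = (2239/1196)*(-29) - 78 = -64931/1196 - 78 = -158219/1196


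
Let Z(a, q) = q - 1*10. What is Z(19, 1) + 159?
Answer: 150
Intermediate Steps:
Z(a, q) = -10 + q (Z(a, q) = q - 10 = -10 + q)
Z(19, 1) + 159 = (-10 + 1) + 159 = -9 + 159 = 150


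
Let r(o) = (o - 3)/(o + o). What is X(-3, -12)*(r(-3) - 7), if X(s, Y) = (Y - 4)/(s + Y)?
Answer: -32/5 ≈ -6.4000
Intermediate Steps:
X(s, Y) = (-4 + Y)/(Y + s)
r(o) = (-3 + o)/(2*o) (r(o) = (-3 + o)/((2*o)) = (-3 + o)*(1/(2*o)) = (-3 + o)/(2*o))
X(-3, -12)*(r(-3) - 7) = ((-4 - 12)/(-12 - 3))*((½)*(-3 - 3)/(-3) - 7) = (-16/(-15))*((½)*(-⅓)*(-6) - 7) = (-1/15*(-16))*(1 - 7) = (16/15)*(-6) = -32/5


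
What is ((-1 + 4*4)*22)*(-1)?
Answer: -330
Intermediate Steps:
((-1 + 4*4)*22)*(-1) = ((-1 + 16)*22)*(-1) = (15*22)*(-1) = 330*(-1) = -330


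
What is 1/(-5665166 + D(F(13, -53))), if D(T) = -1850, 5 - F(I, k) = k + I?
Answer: -1/5667016 ≈ -1.7646e-7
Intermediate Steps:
F(I, k) = 5 - I - k (F(I, k) = 5 - (k + I) = 5 - (I + k) = 5 + (-I - k) = 5 - I - k)
1/(-5665166 + D(F(13, -53))) = 1/(-5665166 - 1850) = 1/(-5667016) = -1/5667016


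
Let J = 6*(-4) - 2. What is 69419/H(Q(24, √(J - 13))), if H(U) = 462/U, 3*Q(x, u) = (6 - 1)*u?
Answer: 49585*I*√39/198 ≈ 1563.9*I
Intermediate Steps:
J = -26 (J = -24 - 2 = -26)
Q(x, u) = 5*u/3 (Q(x, u) = ((6 - 1)*u)/3 = (5*u)/3 = 5*u/3)
69419/H(Q(24, √(J - 13))) = 69419/((462/((5*√(-26 - 13)/3)))) = 69419/((462/((5*√(-39)/3)))) = 69419/((462/((5*(I*√39)/3)))) = 69419/((462/((5*I*√39/3)))) = 69419/((462*(-I*√39/65))) = 69419/((-462*I*√39/65)) = 69419*(5*I*√39/1386) = 49585*I*√39/198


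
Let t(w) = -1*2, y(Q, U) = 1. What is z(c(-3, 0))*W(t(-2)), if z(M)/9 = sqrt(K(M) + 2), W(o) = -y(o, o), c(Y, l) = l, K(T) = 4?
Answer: -9*sqrt(6) ≈ -22.045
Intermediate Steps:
t(w) = -2
W(o) = -1 (W(o) = -1*1 = -1)
z(M) = 9*sqrt(6) (z(M) = 9*sqrt(4 + 2) = 9*sqrt(6))
z(c(-3, 0))*W(t(-2)) = (9*sqrt(6))*(-1) = -9*sqrt(6)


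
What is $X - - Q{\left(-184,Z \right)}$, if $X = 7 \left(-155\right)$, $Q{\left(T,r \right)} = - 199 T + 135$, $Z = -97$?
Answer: $35666$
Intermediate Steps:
$Q{\left(T,r \right)} = 135 - 199 T$
$X = -1085$
$X - - Q{\left(-184,Z \right)} = -1085 - - (135 - -36616) = -1085 - - (135 + 36616) = -1085 - \left(-1\right) 36751 = -1085 - -36751 = -1085 + 36751 = 35666$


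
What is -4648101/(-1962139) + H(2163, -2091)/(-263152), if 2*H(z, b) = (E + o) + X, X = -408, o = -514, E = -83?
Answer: 2448286098399/1032681604256 ≈ 2.3708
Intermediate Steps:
H(z, b) = -1005/2 (H(z, b) = ((-83 - 514) - 408)/2 = (-597 - 408)/2 = (½)*(-1005) = -1005/2)
-4648101/(-1962139) + H(2163, -2091)/(-263152) = -4648101/(-1962139) - 1005/2/(-263152) = -4648101*(-1/1962139) - 1005/2*(-1/263152) = 4648101/1962139 + 1005/526304 = 2448286098399/1032681604256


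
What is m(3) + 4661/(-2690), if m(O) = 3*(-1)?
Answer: -12731/2690 ≈ -4.7327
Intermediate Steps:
m(O) = -3
m(3) + 4661/(-2690) = -3 + 4661/(-2690) = -3 + 4661*(-1/2690) = -3 - 4661/2690 = -12731/2690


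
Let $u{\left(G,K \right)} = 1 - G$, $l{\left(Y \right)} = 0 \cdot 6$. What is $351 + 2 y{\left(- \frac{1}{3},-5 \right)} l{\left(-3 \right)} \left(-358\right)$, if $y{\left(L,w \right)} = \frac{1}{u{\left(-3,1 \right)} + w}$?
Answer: $351$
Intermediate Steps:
$l{\left(Y \right)} = 0$
$y{\left(L,w \right)} = \frac{1}{4 + w}$ ($y{\left(L,w \right)} = \frac{1}{\left(1 - -3\right) + w} = \frac{1}{\left(1 + 3\right) + w} = \frac{1}{4 + w}$)
$351 + 2 y{\left(- \frac{1}{3},-5 \right)} l{\left(-3 \right)} \left(-358\right) = 351 + \frac{2}{4 - 5} \cdot 0 \left(-358\right) = 351 + \frac{2}{-1} \cdot 0 \left(-358\right) = 351 + 2 \left(-1\right) 0 \left(-358\right) = 351 + \left(-2\right) 0 \left(-358\right) = 351 + 0 \left(-358\right) = 351 + 0 = 351$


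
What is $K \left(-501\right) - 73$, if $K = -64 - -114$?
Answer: $-25123$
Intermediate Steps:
$K = 50$ ($K = -64 + 114 = 50$)
$K \left(-501\right) - 73 = 50 \left(-501\right) - 73 = -25050 - 73 = -25123$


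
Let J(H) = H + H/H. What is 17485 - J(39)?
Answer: 17445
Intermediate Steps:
J(H) = 1 + H (J(H) = H + 1 = 1 + H)
17485 - J(39) = 17485 - (1 + 39) = 17485 - 1*40 = 17485 - 40 = 17445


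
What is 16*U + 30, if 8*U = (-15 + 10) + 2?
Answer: 24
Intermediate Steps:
U = -3/8 (U = ((-15 + 10) + 2)/8 = (-5 + 2)/8 = (⅛)*(-3) = -3/8 ≈ -0.37500)
16*U + 30 = 16*(-3/8) + 30 = -6 + 30 = 24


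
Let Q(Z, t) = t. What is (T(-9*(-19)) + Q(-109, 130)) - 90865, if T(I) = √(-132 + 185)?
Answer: -90735 + √53 ≈ -90728.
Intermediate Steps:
T(I) = √53
(T(-9*(-19)) + Q(-109, 130)) - 90865 = (√53 + 130) - 90865 = (130 + √53) - 90865 = -90735 + √53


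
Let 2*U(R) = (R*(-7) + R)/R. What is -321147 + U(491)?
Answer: -321150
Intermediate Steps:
U(R) = -3 (U(R) = ((R*(-7) + R)/R)/2 = ((-7*R + R)/R)/2 = ((-6*R)/R)/2 = (½)*(-6) = -3)
-321147 + U(491) = -321147 - 3 = -321150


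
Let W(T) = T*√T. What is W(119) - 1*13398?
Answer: -13398 + 119*√119 ≈ -12100.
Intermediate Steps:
W(T) = T^(3/2)
W(119) - 1*13398 = 119^(3/2) - 1*13398 = 119*√119 - 13398 = -13398 + 119*√119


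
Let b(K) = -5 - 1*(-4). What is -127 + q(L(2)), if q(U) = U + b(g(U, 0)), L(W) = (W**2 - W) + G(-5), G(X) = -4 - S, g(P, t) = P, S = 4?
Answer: -134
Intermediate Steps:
G(X) = -8 (G(X) = -4 - 1*4 = -4 - 4 = -8)
b(K) = -1 (b(K) = -5 + 4 = -1)
L(W) = -8 + W**2 - W (L(W) = (W**2 - W) - 8 = -8 + W**2 - W)
q(U) = -1 + U (q(U) = U - 1 = -1 + U)
-127 + q(L(2)) = -127 + (-1 + (-8 + 2**2 - 1*2)) = -127 + (-1 + (-8 + 4 - 2)) = -127 + (-1 - 6) = -127 - 7 = -134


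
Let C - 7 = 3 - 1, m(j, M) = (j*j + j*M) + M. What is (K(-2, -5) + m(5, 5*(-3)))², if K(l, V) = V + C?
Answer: 3721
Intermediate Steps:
m(j, M) = M + j² + M*j (m(j, M) = (j² + M*j) + M = M + j² + M*j)
C = 9 (C = 7 + (3 - 1) = 7 + 2 = 9)
K(l, V) = 9 + V (K(l, V) = V + 9 = 9 + V)
(K(-2, -5) + m(5, 5*(-3)))² = ((9 - 5) + (5*(-3) + 5² + (5*(-3))*5))² = (4 + (-15 + 25 - 15*5))² = (4 + (-15 + 25 - 75))² = (4 - 65)² = (-61)² = 3721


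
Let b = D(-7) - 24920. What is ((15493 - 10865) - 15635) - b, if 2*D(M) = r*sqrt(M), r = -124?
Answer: 13913 + 62*I*sqrt(7) ≈ 13913.0 + 164.04*I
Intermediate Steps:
D(M) = -62*sqrt(M) (D(M) = (-124*sqrt(M))/2 = -62*sqrt(M))
b = -24920 - 62*I*sqrt(7) (b = -62*I*sqrt(7) - 24920 = -24920 - 62*I*sqrt(7) ≈ -24920.0 - 164.04*I)
((15493 - 10865) - 15635) - b = ((15493 - 10865) - 15635) - (-24920 - 62*I*sqrt(7)) = (4628 - 15635) + (24920 + 62*I*sqrt(7)) = -11007 + (24920 + 62*I*sqrt(7)) = 13913 + 62*I*sqrt(7)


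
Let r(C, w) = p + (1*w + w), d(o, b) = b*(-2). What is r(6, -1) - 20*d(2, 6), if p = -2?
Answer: 236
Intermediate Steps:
d(o, b) = -2*b
r(C, w) = -2 + 2*w (r(C, w) = -2 + (1*w + w) = -2 + (w + w) = -2 + 2*w)
r(6, -1) - 20*d(2, 6) = (-2 + 2*(-1)) - (-40)*6 = (-2 - 2) - 20*(-12) = -4 + 240 = 236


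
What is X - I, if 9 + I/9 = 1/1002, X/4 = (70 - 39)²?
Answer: 1310947/334 ≈ 3925.0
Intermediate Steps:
X = 3844 (X = 4*(70 - 39)² = 4*31² = 4*961 = 3844)
I = -27051/334 (I = -81 + 9/1002 = -81 + 9*(1/1002) = -81 + 3/334 = -27051/334 ≈ -80.991)
X - I = 3844 - 1*(-27051/334) = 3844 + 27051/334 = 1310947/334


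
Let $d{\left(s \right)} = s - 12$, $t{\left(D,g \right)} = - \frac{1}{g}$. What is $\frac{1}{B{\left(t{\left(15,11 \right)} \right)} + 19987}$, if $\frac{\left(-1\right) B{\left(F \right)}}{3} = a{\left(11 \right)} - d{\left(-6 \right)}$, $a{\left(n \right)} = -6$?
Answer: $\frac{1}{19951} \approx 5.0123 \cdot 10^{-5}$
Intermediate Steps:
$d{\left(s \right)} = -12 + s$
$B{\left(F \right)} = -36$ ($B{\left(F \right)} = - 3 \left(-6 - \left(-12 - 6\right)\right) = - 3 \left(-6 - -18\right) = - 3 \left(-6 + 18\right) = \left(-3\right) 12 = -36$)
$\frac{1}{B{\left(t{\left(15,11 \right)} \right)} + 19987} = \frac{1}{-36 + 19987} = \frac{1}{19951}$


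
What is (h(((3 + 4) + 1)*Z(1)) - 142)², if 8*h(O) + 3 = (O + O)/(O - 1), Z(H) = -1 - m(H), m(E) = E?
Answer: 373687561/18496 ≈ 20204.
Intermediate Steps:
Z(H) = -1 - H
h(O) = -3/8 + O/(4*(-1 + O)) (h(O) = -3/8 + ((O + O)/(O - 1))/8 = -3/8 + ((2*O)/(-1 + O))/8 = -3/8 + (2*O/(-1 + O))/8 = -3/8 + O/(4*(-1 + O)))
(h(((3 + 4) + 1)*Z(1)) - 142)² = ((3 - ((3 + 4) + 1)*(-1 - 1*1))/(8*(-1 + ((3 + 4) + 1)*(-1 - 1*1))) - 142)² = ((3 - (7 + 1)*(-1 - 1))/(8*(-1 + (7 + 1)*(-1 - 1))) - 142)² = ((3 - 8*(-2))/(8*(-1 + 8*(-2))) - 142)² = ((3 - 1*(-16))/(8*(-1 - 16)) - 142)² = ((⅛)*(3 + 16)/(-17) - 142)² = ((⅛)*(-1/17)*19 - 142)² = (-19/136 - 142)² = (-19331/136)² = 373687561/18496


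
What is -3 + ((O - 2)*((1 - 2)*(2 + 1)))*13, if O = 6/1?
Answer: -159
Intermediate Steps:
O = 6 (O = 6*1 = 6)
-3 + ((O - 2)*((1 - 2)*(2 + 1)))*13 = -3 + ((6 - 2)*((1 - 2)*(2 + 1)))*13 = -3 + (4*(-1*3))*13 = -3 + (4*(-3))*13 = -3 - 12*13 = -3 - 156 = -159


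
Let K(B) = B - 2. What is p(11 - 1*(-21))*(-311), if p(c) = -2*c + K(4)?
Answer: 19282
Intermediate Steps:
K(B) = -2 + B
p(c) = 2 - 2*c (p(c) = -2*c + (-2 + 4) = -2*c + 2 = 2 - 2*c)
p(11 - 1*(-21))*(-311) = (2 - 2*(11 - 1*(-21)))*(-311) = (2 - 2*(11 + 21))*(-311) = (2 - 2*32)*(-311) = (2 - 64)*(-311) = -62*(-311) = 19282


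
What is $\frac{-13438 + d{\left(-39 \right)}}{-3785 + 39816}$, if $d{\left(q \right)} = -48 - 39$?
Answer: $- \frac{13525}{36031} \approx -0.37537$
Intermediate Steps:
$d{\left(q \right)} = -87$ ($d{\left(q \right)} = -48 - 39 = -87$)
$\frac{-13438 + d{\left(-39 \right)}}{-3785 + 39816} = \frac{-13438 - 87}{-3785 + 39816} = - \frac{13525}{36031}$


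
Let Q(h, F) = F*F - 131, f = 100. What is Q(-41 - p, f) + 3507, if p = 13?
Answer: 13376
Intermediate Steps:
Q(h, F) = -131 + F**2 (Q(h, F) = F**2 - 131 = -131 + F**2)
Q(-41 - p, f) + 3507 = (-131 + 100**2) + 3507 = (-131 + 10000) + 3507 = 9869 + 3507 = 13376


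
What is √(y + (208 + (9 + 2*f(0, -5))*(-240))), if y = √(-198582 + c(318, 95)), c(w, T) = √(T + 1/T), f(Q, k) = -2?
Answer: √(-8952800 + 95*√95*√(-18865290 + √857470))/95 ≈ 6.9098 + 32.245*I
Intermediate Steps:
y = √(-198582 + √857470/95) (y = √(-198582 + √(95 + 1/95)) = √(-198582 + √(9026/95)) = √(-198582 + √857470/95) ≈ 445.61*I)
√(y + (208 + (9 + 2*f(0, -5))*(-240))) = √(√(-1792202550 + 95*√857470)/95 + (208 + (9 + 2*(-2))*(-240))) = √(√(-1792202550 + 95*√857470)/95 + (208 + (9 - 4)*(-240))) = √(√(-1792202550 + 95*√857470)/95 + (208 + 5*(-240))) = √(√(-1792202550 + 95*√857470)/95 + (208 - 1200)) = √(√(-1792202550 + 95*√857470)/95 - 992) = √(-992 + √(-1792202550 + 95*√857470)/95)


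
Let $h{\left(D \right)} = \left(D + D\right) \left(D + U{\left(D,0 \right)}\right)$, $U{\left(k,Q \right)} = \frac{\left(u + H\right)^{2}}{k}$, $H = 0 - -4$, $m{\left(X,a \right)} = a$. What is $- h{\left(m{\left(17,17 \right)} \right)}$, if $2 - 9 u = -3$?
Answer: $- \frac{50180}{81} \approx -619.51$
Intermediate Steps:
$u = \frac{5}{9}$ ($u = \frac{2}{9} - - \frac{1}{3} = \frac{2}{9} + \frac{1}{3} = \frac{5}{9} \approx 0.55556$)
$H = 4$ ($H = 0 + 4 = 4$)
$U{\left(k,Q \right)} = \frac{1681}{81 k}$ ($U{\left(k,Q \right)} = \frac{\left(\frac{5}{9} + 4\right)^{2}}{k} = \frac{\left(\frac{41}{9}\right)^{2}}{k} = \frac{1681}{81 k}$)
$h{\left(D \right)} = 2 D \left(D + \frac{1681}{81 D}\right)$ ($h{\left(D \right)} = \left(D + D\right) \left(D + \frac{1681}{81 D}\right) = 2 D \left(D + \frac{1681}{81 D}\right)$)
$- h{\left(m{\left(17,17 \right)} \right)} = - (\frac{3362}{81} + 2 \cdot 17^{2}) = - (\frac{3362}{81} + 2 \cdot 289) = - (\frac{3362}{81} + 578) = \left(-1\right) \frac{50180}{81} = - \frac{50180}{81}$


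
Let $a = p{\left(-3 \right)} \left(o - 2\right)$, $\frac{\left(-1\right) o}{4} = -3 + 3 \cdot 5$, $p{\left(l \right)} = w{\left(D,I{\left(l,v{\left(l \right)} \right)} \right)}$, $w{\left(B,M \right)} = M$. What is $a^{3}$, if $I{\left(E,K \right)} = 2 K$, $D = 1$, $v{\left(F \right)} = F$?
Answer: $27000000$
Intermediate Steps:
$p{\left(l \right)} = 2 l$
$o = -48$ ($o = - 4 \left(-3 + 3 \cdot 5\right) = - 4 \left(-3 + 15\right) = \left(-4\right) 12 = -48$)
$a = 300$ ($a = 2 \left(-3\right) \left(-48 - 2\right) = \left(-6\right) \left(-50\right) = 300$)
$a^{3} = 300^{3} = 27000000$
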